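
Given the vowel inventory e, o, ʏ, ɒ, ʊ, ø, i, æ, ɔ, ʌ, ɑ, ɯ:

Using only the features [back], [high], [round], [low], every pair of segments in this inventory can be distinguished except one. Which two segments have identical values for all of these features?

ɔ, o

Both /ɔ/ and /o/ are [+back], [-high], [+round], [-low]. Since the list omits [tense] — which does distinguish the mid back rounded lax vowel from the mid back rounded tense vowel — this pair collapses; all other pairs remain distinct.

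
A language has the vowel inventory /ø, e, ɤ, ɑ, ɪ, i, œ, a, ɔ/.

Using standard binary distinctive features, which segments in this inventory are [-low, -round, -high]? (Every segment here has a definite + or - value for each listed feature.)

Among the inventory, the [-low] segments are /ø, e, ɤ, ɪ, i, œ, ɔ/.
Intersecting with [-round] gives /e, ɤ, ɪ, i/.
Intersecting with [-high] leaves /e, ɤ/.

e, ɤ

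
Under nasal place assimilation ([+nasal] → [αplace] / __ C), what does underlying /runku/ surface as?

[ruŋku]

/n/ sits before the [+dorsal] consonant /k/, so it takes on [+dorsal] and surfaces as /ŋ/. The rest of the form is unaffected: [ruŋku].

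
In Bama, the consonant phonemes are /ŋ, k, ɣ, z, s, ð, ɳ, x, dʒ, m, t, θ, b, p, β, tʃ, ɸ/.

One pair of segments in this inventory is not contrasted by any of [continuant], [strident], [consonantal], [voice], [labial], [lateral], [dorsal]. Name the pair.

/b/ (voiced bilabial stop) and /m/ (bilabial nasal) are both [−continuant], [−strident], [+consonantal], [+voice], [+labial], [−lateral], [−dorsal], so none of the listed features separates them. (They do differ in [sonorant] and [nasal], which are not among the given features.) Every other pair in the inventory differs on at least one listed feature.

b, m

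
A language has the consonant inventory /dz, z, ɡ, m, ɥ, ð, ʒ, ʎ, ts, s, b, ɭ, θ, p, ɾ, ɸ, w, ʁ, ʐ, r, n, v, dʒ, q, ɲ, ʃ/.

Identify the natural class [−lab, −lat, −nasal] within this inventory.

dz, z, ɡ, ð, ʒ, ts, s, θ, ɾ, ʁ, ʐ, r, dʒ, q, ʃ

Checking each segment against [−labial], [−lateral], [−nasal]: /dz/ (voiced alveolar affricate), /z/ (voiced alveolar fricative), /ɡ/ (voiced velar stop), /ð/ (voiced dental fricative), /ʒ/ (voiced postalveolar fricative), /ts/ (voiceless alveolar affricate), among others, satisfy every feature; every other segment in the inventory fails at least one.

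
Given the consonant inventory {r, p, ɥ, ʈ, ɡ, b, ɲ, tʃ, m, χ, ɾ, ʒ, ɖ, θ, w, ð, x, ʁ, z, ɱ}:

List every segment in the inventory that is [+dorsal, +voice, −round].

Eliminate segments failing any feature: /r, p, ʈ, b, tʃ, m, ɾ, ʒ, ɖ, θ, ð, z, ɱ/ are [−dorsal]; /ɥ, w/ are [+round]; /χ, x/ are [−voice]. The remaining /ɡ, ɲ, ʁ/ satisfy [+dorsal], [+voice], [−round].

ɡ, ɲ, ʁ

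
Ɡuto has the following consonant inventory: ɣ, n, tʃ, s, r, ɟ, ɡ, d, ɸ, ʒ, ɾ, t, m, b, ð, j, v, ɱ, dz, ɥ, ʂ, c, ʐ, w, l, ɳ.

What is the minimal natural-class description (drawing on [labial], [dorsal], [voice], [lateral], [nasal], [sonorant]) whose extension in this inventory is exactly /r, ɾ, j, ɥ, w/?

[+sonorant, −nasal, −lateral]

/r, ɾ, j, ɥ, w/ are all [+sonorant], [−nasal], [−lateral], and no other segment in the inventory matches all three values. Dropping any one of them over-generates: [−nasal, −lateral] alone would also admit /ɣ, tʃ, s, ɟ, …/; [+sonorant, −lateral] alone would also admit /n, m, ɱ, ɳ/; [+sonorant, −nasal] alone would also admit /l/. No other combination of two listed features picks out exactly this set either, so fewer than three features will not do.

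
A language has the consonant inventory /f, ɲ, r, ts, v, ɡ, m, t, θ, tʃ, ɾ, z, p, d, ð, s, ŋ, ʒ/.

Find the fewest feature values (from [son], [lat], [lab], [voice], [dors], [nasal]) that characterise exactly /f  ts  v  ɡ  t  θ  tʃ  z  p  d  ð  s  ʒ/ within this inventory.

/f, ts, v, ɡ, t, θ, tʃ, z, p, d, ð, s, ʒ/ are exactly the [-sonorant] segments in the inventory, so a single feature suffices.

[-son]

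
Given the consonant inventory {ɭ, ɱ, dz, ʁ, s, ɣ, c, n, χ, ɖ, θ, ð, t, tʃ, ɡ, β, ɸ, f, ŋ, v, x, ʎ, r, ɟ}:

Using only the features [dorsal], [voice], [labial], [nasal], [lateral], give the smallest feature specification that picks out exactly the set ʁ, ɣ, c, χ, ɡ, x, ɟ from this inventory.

[-nasal, -lateral, +dorsal]

Every target segment is [-nasal], [-lateral], [+dorsal]; each remaining inventory member fails at least one of these. Each conjunct is needed — [-lateral, +dorsal] alone would also admit /ŋ/; [-nasal, +dorsal] alone would also admit /ʎ/; [-nasal, -lateral] alone would also admit /dz, s, ɖ, θ, …/ — and no other combination of two listed features has exactly this extension, so three is the minimum.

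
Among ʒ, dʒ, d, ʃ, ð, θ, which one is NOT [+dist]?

/ʒ, ð, θ, dʒ, ʃ/ are all [+distributed]; /d/ (voiced alveolar stop) is [-distributed].

d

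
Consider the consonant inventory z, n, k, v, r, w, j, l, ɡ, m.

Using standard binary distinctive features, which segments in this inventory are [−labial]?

The feature [labial] marks segments articulated with one or both lips. In this inventory /z, n, k, r, j, l, ɡ/ lack that property, so they are [−labial]; /v, w, m/ are [+labial].

z, n, k, r, j, l, ɡ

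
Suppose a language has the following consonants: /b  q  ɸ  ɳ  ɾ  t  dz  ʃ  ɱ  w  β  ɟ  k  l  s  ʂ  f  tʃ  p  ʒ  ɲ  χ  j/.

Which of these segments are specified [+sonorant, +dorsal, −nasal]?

Checking each segment against [+sonorant], [+dorsal], [−nasal]: /w/ (labial-velar glide), /j/ (palatal glide) satisfy every feature; every other segment in the inventory fails at least one.

w, j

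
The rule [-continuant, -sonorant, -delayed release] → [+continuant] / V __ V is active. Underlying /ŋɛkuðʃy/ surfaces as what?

Only /k/ occurs between two vowels (/ɛ/ __ /u/) and matches the structural description. It is a voiceless velar stop, so [-continuant, -sonorant, -delayed release] holds; changing it to [+continuant] with all other features held fixed yields /x/ (voiceless velar fricative). No other segment meets both the structural description and the environment, so the output is [ŋɛxuðʃy].

[ŋɛxuðʃy]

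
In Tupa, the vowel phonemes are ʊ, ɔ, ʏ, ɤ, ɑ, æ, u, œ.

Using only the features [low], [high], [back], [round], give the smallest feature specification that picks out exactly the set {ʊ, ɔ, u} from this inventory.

[+back, +round]

Every target segment is [+back], [+round]; each remaining inventory member fails at least one of these. Each conjunct is needed — [+round] alone would also admit /ʏ, œ/; [+back] alone would also admit /ɤ, ɑ/ — and no other single listed feature has exactly this extension, so two is the minimum.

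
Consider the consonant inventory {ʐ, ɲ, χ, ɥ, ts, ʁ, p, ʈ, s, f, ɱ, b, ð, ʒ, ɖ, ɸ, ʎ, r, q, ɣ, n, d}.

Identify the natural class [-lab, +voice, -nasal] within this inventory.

ʐ, ʁ, ð, ʒ, ɖ, ʎ, r, ɣ, d

Eliminate segments failing any feature: /ɲ, n/ are [+nasal]; /χ, ts, ʈ, s, q/ are [-voice]; /ɥ, p, f, ɱ, b, ɸ/ are [+labial]. The remaining /ʐ, ʁ, ð, ʒ, ɖ, ʎ, r, ɣ, d/ satisfy [-labial], [+voice], [-nasal].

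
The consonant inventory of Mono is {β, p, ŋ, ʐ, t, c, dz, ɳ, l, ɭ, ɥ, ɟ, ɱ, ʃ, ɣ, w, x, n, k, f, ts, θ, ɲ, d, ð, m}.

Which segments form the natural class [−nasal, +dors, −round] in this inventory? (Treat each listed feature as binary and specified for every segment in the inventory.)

c, ɟ, ɣ, x, k

Eliminate segments failing any feature: /β, p, ʐ, t, dz, l, ɭ, ʃ, f, ts, θ, d, ð/ are [−dorsal]; /ŋ, ɳ, ɱ, n, ɲ, m/ are [+nasal]; /ɥ, w/ are [+round]. The remaining /c, ɟ, ɣ, x, k/ satisfy [−nasal], [+dorsal], [−round].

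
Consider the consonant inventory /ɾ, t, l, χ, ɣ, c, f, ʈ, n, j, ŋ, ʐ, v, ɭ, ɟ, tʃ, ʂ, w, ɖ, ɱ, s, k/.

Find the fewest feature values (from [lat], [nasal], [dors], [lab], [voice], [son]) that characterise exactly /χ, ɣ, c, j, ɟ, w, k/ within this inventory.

[−nasal, +dors]

/χ, ɣ, c, j, ɟ, w, k/ are all [−nasal], [+dorsal], and no other segment in the inventory matches both values. Dropping any one of them over-generates: [+dorsal] alone would also admit /ŋ/; [−nasal] alone would also admit /ɾ, t, l, f, …/. No other single listed feature picks out exactly this set either, so fewer than two features will not do.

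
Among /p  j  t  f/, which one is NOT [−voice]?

/f, p, t/ are all [−voice]; /j/ (palatal glide) is [+voice].

j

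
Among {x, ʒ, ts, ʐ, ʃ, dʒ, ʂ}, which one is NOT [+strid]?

/x/ is the voiceless velar fricative, which is [-strident]; the rest — /ʒ, dʒ, ʃ, ts, ʂ, ʐ/ — are [+strident].

x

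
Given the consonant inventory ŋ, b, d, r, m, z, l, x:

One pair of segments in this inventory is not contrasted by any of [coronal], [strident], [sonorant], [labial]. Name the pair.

/l/ (alveolar lateral approximant) and /r/ (alveolar trill) are both [+coronal], [−strident], [+sonorant], [−labial], so none of the listed features separates them. (They do differ in [lateral], which is not among the given features.) Every other pair in the inventory differs on at least one listed feature.

l, r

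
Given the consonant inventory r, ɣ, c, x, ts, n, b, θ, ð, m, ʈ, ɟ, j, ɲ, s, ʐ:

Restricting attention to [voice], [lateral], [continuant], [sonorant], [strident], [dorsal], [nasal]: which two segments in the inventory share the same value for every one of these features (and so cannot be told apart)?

On the given features, /n/ and /m/ have an identical profile: [+voice], [−lateral], [−continuant], [+sonorant], [−strident], [−dorsal], [+nasal]. No other two segments in the inventory coincide on all 7 features. (They do differ in [labial] and [coronal], which are not among the given features.)

n, m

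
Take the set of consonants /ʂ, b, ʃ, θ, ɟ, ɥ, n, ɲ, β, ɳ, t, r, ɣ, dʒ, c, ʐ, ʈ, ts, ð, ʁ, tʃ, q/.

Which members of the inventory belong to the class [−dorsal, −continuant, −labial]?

n, ɳ, t, dʒ, ʈ, ts, tʃ

Eliminate segments failing any feature: /ʂ, ʃ, θ, β, r, ʐ, ð/ are [+continuant]; /b/ is [+labial]; /ɟ, ɥ, ɲ, ɣ, c, ʁ, q/ are [+dorsal]. The remaining /n, ɳ, t, dʒ, ʈ, ts, tʃ/ satisfy [−dorsal], [−continuant], [−labial].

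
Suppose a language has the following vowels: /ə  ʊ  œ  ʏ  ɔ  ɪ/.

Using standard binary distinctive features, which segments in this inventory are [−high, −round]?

Checking each segment against [−high], [−round]: /ə/ (mid central vowel (schwa)) satisfies every feature; every other segment in the inventory fails at least one.

ə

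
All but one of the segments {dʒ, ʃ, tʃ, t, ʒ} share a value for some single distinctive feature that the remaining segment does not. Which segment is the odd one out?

The remaining segments after removing /t/ share [−anterior]; /t/ (voiceless alveolar stop) is [+anterior]. For every other candidate removal, the leftover set fails to share any single feature value that the removed segment lacks.

t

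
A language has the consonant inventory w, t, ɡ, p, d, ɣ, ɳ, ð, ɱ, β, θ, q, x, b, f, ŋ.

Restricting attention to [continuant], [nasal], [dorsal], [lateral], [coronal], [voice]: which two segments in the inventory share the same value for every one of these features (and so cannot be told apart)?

ɣ, w

On the given features, /ɣ/ and /w/ have an identical profile: [+continuant], [-nasal], [+dorsal], [-lateral], [-coronal], [+voice]. No other two segments in the inventory coincide on all 6 features. (They do differ in [sonorant], [labial] and [round], which are not among the given features.)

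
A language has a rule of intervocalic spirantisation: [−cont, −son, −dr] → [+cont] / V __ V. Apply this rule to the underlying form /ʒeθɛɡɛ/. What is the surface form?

The only segment in the rule's environment that also matches [−cont, −son, −dr] is /ɡ/. Applying [+continuant] turns the voiced velar stop into /ɣ/ (voiced velar fricative), giving [ʒeθɛɣɛ].

[ʒeθɛɣɛ]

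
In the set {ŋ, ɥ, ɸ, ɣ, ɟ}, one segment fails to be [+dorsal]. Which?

Every segment except /ɸ/ is [+dorsal]. /ɸ/ (voiceless bilabial fricative) is [−dorsal], so it is the exception.

ɸ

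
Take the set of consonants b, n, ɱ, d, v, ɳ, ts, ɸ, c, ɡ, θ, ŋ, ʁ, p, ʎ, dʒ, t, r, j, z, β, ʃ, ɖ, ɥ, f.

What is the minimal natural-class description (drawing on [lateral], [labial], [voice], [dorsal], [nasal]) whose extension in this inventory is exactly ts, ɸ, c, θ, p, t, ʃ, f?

[−voice]

Every target segment is [−voice] and no other inventory member is, so one feature is enough.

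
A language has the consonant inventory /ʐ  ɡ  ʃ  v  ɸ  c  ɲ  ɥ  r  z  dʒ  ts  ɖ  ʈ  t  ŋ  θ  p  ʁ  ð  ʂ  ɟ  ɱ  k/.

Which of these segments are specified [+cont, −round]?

ʐ, ʃ, v, ɸ, r, z, θ, ʁ, ð, ʂ

First, the [+continuant] segments are /ʐ, ʃ, v, ɸ, ɥ, r, z, θ, ʁ, ð, ʂ/.
Then [−round] leaves /ʐ, ʃ, v, ɸ, r, z, θ, ʁ, ð, ʂ/.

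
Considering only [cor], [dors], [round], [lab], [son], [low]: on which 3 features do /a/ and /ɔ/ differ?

/a/ is the low unrounded vowel and /ɔ/ is the mid back rounded lax vowel. Both are [−coronal], [+dorsal], [+sonorant]. /a/ is [−labial] while /ɔ/ is [+labial]; /a/ is [−round] while /ɔ/ is [+round]; /a/ is [+low] while /ɔ/ is [−low], so the distinguishing features are [labial], [round], [low].

[labial], [round], [low]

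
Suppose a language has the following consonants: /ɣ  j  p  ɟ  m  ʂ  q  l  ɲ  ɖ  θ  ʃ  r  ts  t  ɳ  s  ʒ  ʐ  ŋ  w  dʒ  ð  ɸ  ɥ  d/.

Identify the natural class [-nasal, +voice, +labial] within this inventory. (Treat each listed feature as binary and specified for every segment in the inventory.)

w, ɥ

Checking each segment against [-nasal], [+voice], [+labial]: /w/ (labial-velar glide), /ɥ/ (labial-palatal glide) satisfy every feature; every other segment in the inventory fails at least one.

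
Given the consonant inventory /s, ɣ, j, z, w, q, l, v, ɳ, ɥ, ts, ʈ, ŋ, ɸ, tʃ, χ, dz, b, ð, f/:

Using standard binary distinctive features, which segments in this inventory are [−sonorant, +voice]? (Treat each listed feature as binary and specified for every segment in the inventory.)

ɣ, z, v, dz, b, ð

Eliminate segments failing any feature: /s, q, ts, ʈ, ɸ, tʃ, χ, f/ are [−voice]; /j, w, l, ɳ, ɥ, ŋ/ are [+sonorant]. The remaining /ɣ, z, v, dz, b, ð/ satisfy [−sonorant], [+voice].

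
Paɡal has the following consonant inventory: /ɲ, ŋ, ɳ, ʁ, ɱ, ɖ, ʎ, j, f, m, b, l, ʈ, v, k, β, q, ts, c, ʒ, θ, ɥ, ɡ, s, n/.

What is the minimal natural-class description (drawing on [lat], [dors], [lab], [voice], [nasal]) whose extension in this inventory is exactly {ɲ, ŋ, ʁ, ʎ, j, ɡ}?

The class [+voice], [−labial], [+dorsal] has exactly /ɲ, ŋ, ʁ, ʎ, j, ɡ/ as its extension in this inventory. No smaller conjunction from the listed features achieves this: [−labial, +dorsal] alone would also admit /k, q, c/; [+voice, +dorsal] alone would also admit /ɥ/; [+voice, −labial] alone would also admit /ɳ, ɖ, l, ʒ, …/; and checking the remaining two-feature bundles turns up none with this extension.

[+voice, −lab, +dors]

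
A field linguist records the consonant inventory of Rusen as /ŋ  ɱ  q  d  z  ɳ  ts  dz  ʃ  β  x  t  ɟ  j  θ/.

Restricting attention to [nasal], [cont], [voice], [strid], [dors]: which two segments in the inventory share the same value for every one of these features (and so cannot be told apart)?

/ɳ/ (retroflex nasal) and /ɱ/ (labiodental nasal) are both [+nasal], [−continuant], [+voice], [−strident], [−dorsal], so none of the listed features separates them. (They do differ in [labial] and [coronal], which are not among the given features.) Every other pair in the inventory differs on at least one listed feature.

ɳ, ɱ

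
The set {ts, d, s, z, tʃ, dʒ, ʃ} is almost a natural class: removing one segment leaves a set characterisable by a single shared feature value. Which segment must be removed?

The remaining segments after removing /d/ share [+strident]; /d/ (voiced alveolar stop) is [-strident]. For every other candidate removal, the leftover set fails to share any single feature value that the removed segment lacks.

d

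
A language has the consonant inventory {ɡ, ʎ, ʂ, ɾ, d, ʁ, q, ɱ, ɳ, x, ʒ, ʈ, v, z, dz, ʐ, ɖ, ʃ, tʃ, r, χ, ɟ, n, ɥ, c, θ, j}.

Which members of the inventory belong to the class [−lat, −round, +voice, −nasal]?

ɡ, ɾ, d, ʁ, ʒ, v, z, dz, ʐ, ɖ, r, ɟ, j

Checking each segment against [−lateral], [−round], [+voice], [−nasal]: /ɡ/ (voiced velar stop), /ɾ/ (alveolar tap), /d/ (voiced alveolar stop), /ʁ/ (voiced uvular fricative), /ʒ/ (voiced postalveolar fricative), /v/ (voiced labiodental fricative), among others, satisfy every feature; every other segment in the inventory fails at least one.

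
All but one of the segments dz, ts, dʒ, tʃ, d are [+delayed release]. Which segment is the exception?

d

/d/ is the voiced alveolar stop, which is [−delayed release]; the rest — /ts, dz, dʒ, tʃ/ — are [+delayed release].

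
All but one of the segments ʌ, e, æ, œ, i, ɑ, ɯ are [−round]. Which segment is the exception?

Every segment except /œ/ is [−round]. /œ/ (mid front rounded lax vowel) is [+round], so it is the exception.

œ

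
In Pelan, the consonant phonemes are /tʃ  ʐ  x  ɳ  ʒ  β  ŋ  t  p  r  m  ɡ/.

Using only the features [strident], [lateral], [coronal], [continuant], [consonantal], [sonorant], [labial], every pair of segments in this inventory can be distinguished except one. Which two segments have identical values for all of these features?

ʐ, ʒ

/ʐ/ (voiced retroflex fricative) and /ʒ/ (voiced postalveolar fricative) are both [+strident], [-lateral], [+coronal], [+continuant], [+consonantal], [-sonorant], [-labial], so none of the listed features separates them. (They do differ in [distributed], which is not among the given features.) Every other pair in the inventory differs on at least one listed feature.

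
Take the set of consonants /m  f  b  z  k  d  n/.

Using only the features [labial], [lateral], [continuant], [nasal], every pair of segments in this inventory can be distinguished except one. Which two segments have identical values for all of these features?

d, k

Both /d/ and /k/ are [−labial], [−lateral], [−continuant], [−nasal]. Since the list omits [voice], [coronal] and [dorsal] — which do distinguish the voiced alveolar stop from the voiceless velar stop — this pair collapses; all other pairs remain distinct.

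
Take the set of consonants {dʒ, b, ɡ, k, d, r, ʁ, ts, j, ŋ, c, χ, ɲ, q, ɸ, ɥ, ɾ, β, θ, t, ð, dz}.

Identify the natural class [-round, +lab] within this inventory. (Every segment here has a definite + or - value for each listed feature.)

b, ɸ, β

Eliminate segments failing any feature: /dʒ, ɡ, k, d, r, ʁ, ts, j, ŋ, c, χ, ɲ, q, ɾ, θ, t, ð, dz/ are [-labial]; /ɥ/ is [+round]. The remaining /b, ɸ, β/ satisfy [-round], [+labial].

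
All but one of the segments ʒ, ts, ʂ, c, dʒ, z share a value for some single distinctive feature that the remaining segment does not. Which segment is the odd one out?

/z, ʒ, ʂ, ts, dʒ/ are all [+strident], but /c/ (voiceless palatal stop) is [−strident]. No other single segment can be removed to leave a set sharing one feature value that the removed segment lacks, so /c/ is the odd one out.

c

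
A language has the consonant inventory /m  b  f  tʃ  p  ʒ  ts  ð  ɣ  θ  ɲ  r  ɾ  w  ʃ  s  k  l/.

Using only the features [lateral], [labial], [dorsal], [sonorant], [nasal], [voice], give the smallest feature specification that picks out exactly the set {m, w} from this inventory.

The class [+sonorant], [+labial] has exactly /m, w/ as its extension in this inventory. No smaller conjunction from the listed features achieves this: [+labial] alone would also admit /b, f, p/; [+sonorant] alone would also admit /ɲ, r, ɾ, l/; and checking the remaining single features turns up none with this extension.

[+sonorant, +labial]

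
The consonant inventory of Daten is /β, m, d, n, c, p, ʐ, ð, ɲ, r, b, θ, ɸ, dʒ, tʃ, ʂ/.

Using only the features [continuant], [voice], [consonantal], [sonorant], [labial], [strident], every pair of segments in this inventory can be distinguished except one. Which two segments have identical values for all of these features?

n, ɲ

On the given features, /n/ and /ɲ/ have an identical profile: [−continuant], [+voice], [+consonantal], [+sonorant], [−labial], [−strident]. No other two segments in the inventory coincide on all 6 features. (They do differ in [dorsal], which is not among the given features.)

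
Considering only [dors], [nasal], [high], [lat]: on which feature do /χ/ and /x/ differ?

/χ/ is the voiceless uvular fricative and /x/ is the voiceless velar fricative. Both are [+dorsal], [-nasal], [-lateral]. /χ/ is [-high] while /x/ is [+high], so the distinguishing feature is [high].

[high]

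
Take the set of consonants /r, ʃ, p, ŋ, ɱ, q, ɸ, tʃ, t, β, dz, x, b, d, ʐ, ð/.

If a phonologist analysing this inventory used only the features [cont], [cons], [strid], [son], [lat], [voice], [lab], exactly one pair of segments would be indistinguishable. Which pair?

/q/ (voiceless uvular stop) and /t/ (voiceless alveolar stop) are both [−continuant], [+consonantal], [−strident], [−sonorant], [−lateral], [−voice], [−labial], so none of the listed features separates them. (They do differ in [coronal] and [dorsal], which are not among the given features.) Every other pair in the inventory differs on at least one listed feature.

q, t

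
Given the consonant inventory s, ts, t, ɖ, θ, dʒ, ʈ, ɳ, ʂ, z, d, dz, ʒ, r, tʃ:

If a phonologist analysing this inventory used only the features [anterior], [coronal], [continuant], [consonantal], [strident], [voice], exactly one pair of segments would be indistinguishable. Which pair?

/ɳ/ (retroflex nasal) and /ɖ/ (voiced retroflex stop) are both [−anterior], [+coronal], [−continuant], [+consonantal], [−strident], [+voice], so none of the listed features separates them. (They do differ in [sonorant] and [nasal], which are not among the given features.) Every other pair in the inventory differs on at least one listed feature.

ɳ, ɖ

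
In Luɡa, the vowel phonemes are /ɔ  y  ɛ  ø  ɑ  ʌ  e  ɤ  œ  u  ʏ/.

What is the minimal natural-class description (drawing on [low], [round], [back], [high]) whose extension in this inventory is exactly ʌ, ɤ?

Every target segment is [−low], [+back], [−round]; each remaining inventory member fails at least one of these. Each conjunct is needed — [+back, −round] alone would also admit /ɑ/; [−low, −round] alone would also admit /ɛ, e/; [−low, +back] alone would also admit /ɔ, u/ — and no other combination of two listed features has exactly this extension, so three is the minimum.

[−low, +back, −round]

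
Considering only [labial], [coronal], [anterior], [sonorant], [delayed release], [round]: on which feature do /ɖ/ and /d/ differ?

[anterior]

/ɖ/ is the voiced retroflex stop and /d/ is the voiced alveolar stop. Both are [−labial], [+coronal], [−sonorant], [−delayed release], [−round]. /ɖ/ is [−anterior] while /d/ is [+anterior], so the distinguishing feature is [anterior].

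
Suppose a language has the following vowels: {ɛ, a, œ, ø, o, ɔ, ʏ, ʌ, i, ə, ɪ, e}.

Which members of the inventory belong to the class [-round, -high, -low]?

ɛ, ʌ, ə, e

Checking each segment against [-round], [-high], [-low]: /ɛ/ (mid front unrounded lax vowel), /ʌ/ (mid back unrounded lax vowel), /ə/ (mid central vowel (schwa)), /e/ (mid front unrounded tense vowel) satisfy every feature; every other segment in the inventory fails at least one.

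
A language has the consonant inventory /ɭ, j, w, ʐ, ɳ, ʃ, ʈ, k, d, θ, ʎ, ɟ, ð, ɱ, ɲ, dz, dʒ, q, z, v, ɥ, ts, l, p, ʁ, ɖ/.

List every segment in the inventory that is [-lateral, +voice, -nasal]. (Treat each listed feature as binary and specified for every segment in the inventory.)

j, w, ʐ, d, ɟ, ð, dz, dʒ, z, v, ɥ, ʁ, ɖ

The [-lateral] segments are /j, w, ʐ, ɳ, ʃ, ʈ, k, d, θ, ɟ, ð, ɱ, ɲ, dz, dʒ, q, z, v, ɥ, ts, p, ʁ, ɖ/.
Then [+voice] gives /j, w, ʐ, ɳ, d, ɟ, ð, ɱ, ɲ, dz, dʒ, z, v, ɥ, ʁ, ɖ/.
Of those, [-nasal] leaves /j, w, ʐ, d, ɟ, ð, dz, dʒ, z, v, ɥ, ʁ, ɖ/.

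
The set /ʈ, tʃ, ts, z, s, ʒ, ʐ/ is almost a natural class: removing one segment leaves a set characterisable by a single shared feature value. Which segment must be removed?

ʈ

/s, ts, tʃ, ʒ, ʐ, z/ are all [+strident], but /ʈ/ (voiceless retroflex stop) is [-strident]. No other single segment can be removed to leave a set sharing one feature value that the removed segment lacks, so /ʈ/ is the odd one out.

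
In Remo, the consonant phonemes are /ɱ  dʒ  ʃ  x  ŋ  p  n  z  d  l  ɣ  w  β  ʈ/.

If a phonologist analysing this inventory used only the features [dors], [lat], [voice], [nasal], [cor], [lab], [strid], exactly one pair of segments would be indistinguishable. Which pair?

Both /z/ and /dʒ/ are [−dorsal], [−lateral], [+voice], [−nasal], [+coronal], [−labial], [+strident]. Since the list omits [continuant], [anterior] and [distributed] — which do distinguish the voiced alveolar fricative from the voiced postalveolar affricate — this pair collapses; all other pairs remain distinct.

z, dʒ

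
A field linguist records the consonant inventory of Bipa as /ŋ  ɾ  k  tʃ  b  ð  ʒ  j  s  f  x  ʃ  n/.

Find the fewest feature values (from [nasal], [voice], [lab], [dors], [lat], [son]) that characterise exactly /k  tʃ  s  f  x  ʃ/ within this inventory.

/k, tʃ, s, f, x, ʃ/ are exactly the [-voice] segments in the inventory, so a single feature suffices.

[-voice]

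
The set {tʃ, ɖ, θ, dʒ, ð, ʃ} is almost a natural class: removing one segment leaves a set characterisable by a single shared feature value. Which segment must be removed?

/ʃ, tʃ, ð, θ, dʒ/ are all [+distributed], but /ɖ/ (voiced retroflex stop) is [-distributed]. No other single segment can be removed to leave a set sharing one feature value that the removed segment lacks, so /ɖ/ is the odd one out.

ɖ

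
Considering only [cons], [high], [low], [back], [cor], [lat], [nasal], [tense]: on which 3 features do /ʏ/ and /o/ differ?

[high], [back], [tense]

/ʏ/ is the high front rounded lax vowel and /o/ is the mid back rounded tense vowel. Both are [-consonantal], [-low], [-coronal], [-lateral], [-nasal]. /ʏ/ is [+high] while /o/ is [-high]; /ʏ/ is [-back] while /o/ is [+back]; /ʏ/ is [-tense] while /o/ is [+tense], so the distinguishing features are [high], [back], [tense].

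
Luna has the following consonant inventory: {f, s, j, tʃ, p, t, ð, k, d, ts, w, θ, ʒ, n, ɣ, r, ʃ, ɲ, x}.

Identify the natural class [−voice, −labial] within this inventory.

The [−voice] segments are /f, s, tʃ, p, t, k, ts, θ, ʃ, x/.
Of those, [−labial] leaves /s, tʃ, t, k, ts, θ, ʃ, x/.

s, tʃ, t, k, ts, θ, ʃ, x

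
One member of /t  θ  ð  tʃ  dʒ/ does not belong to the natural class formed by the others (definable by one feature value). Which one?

The remaining segments after removing /t/ share [+distributed]; /t/ (voiceless alveolar stop) is [-distributed]. For every other candidate removal, the leftover set fails to share any single feature value that the removed segment lacks.

t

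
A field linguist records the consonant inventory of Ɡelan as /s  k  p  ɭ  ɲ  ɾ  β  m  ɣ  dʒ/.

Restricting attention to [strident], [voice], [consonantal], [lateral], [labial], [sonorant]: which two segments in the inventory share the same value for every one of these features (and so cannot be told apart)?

Both /ɾ/ and /ɲ/ are [−strident], [+voice], [+consonantal], [−lateral], [−labial], [+sonorant]. Since the list omits [nasal] and [dorsal] — which do distinguish the alveolar tap from the palatal nasal — this pair collapses; all other pairs remain distinct.

ɾ, ɲ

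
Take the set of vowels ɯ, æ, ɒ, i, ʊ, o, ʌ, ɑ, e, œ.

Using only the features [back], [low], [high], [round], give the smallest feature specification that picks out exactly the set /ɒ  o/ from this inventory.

[-high, +back, +round]

/ɒ, o/ are all [-high], [+back], [+round], and no other segment in the inventory matches all three values. Dropping any one of them over-generates: [+back, +round] alone would also admit /ʊ/; [-high, +round] alone would also admit /œ/; [-high, +back] alone would also admit /ʌ, ɑ/. No other combination of two listed features picks out exactly this set either, so fewer than three features will not do.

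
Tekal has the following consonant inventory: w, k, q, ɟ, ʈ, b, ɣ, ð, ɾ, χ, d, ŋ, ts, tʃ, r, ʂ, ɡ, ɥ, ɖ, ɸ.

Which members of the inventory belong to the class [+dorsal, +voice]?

w, ɟ, ɣ, ŋ, ɡ, ɥ

Eliminate segments failing any feature: /k, q, χ/ are [−voice]; /ʈ, b, ð, ɾ, d, ts, tʃ, r, ʂ, ɖ, ɸ/ are [−dorsal]. The remaining /w, ɟ, ɣ, ŋ, ɡ, ɥ/ satisfy [+dorsal], [+voice].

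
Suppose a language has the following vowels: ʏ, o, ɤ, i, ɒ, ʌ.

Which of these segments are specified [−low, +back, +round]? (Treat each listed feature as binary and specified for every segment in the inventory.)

o

Among the inventory, the [−low] segments are /ʏ, o, ɤ, i, ʌ/.
Intersecting with [+back] gives /o, ɤ, ʌ/.
Within that set, [+round] leaves /o/.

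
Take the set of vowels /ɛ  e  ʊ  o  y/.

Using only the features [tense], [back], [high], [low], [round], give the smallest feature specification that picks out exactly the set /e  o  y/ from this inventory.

[+tense]

/e, o, y/ are exactly the [+tense] segments in the inventory, so a single feature suffices.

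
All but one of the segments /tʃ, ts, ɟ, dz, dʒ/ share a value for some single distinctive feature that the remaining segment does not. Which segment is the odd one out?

/tʃ, ts, dz, dʒ/ are all [+delayed release], but /ɟ/ (voiced palatal stop) is [−delayed release]. No other single segment can be removed to leave a set sharing one feature value that the removed segment lacks, so /ɟ/ is the odd one out.

ɟ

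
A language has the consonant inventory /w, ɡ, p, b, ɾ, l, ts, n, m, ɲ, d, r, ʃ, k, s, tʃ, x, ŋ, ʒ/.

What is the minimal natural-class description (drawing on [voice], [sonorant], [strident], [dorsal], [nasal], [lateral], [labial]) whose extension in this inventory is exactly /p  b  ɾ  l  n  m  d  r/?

The class [−strident], [−dorsal] has exactly /p, b, ɾ, l, n, m, d, r/ as its extension in this inventory. No smaller conjunction from the listed features achieves this: [−dorsal] alone would also admit /ts, ʃ, s, tʃ, …/; [−strident] alone would also admit /w, ɡ, ɲ, k, …/; and checking the remaining single features turns up none with this extension.

[−strident, −dorsal]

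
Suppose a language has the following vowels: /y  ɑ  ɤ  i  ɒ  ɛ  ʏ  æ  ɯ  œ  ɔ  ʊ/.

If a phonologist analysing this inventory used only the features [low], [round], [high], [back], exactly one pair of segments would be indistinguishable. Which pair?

Both /ʏ/ and /y/ are [-low], [+round], [+high], [-back]. Since the list omits [tense] — which does distinguish the high front rounded lax vowel from the high front rounded tense vowel — this pair collapses; all other pairs remain distinct.

ʏ, y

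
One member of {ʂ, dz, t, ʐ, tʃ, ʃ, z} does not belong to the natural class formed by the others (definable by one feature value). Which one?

t

/dz, z, tʃ, ʂ, ʐ, ʃ/ are all [+strident], but /t/ (voiceless alveolar stop) is [-strident]. No other single segment can be removed to leave a set sharing one feature value that the removed segment lacks, so /t/ is the odd one out.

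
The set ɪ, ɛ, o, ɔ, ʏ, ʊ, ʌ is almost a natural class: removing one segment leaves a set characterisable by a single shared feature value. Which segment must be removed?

o

The remaining segments after removing /o/ share [-tense]; /o/ (mid back rounded tense vowel) is [+tense]. For every other candidate removal, the leftover set fails to share any single feature value that the removed segment lacks.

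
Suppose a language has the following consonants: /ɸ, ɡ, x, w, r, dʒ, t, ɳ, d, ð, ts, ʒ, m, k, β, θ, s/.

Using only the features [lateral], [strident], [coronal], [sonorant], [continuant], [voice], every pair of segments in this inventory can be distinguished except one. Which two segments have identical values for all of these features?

On the given features, /x/ and /ɸ/ have an identical profile: [−lateral], [−strident], [−coronal], [−sonorant], [+continuant], [−voice]. No other two segments in the inventory coincide on all 6 features. (They do differ in [labial] and [dorsal], which are not among the given features.)

x, ɸ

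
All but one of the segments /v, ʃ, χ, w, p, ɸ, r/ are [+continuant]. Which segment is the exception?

p

Every segment except /p/ is [+continuant]. /p/ (voiceless bilabial stop) is [−continuant], so it is the exception.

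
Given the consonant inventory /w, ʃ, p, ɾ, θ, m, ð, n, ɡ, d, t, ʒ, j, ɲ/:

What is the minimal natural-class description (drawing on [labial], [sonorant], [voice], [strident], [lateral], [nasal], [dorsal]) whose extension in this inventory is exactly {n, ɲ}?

[+nasal, −labial]

Every target segment is [+nasal], [−labial]; each remaining inventory member fails at least one of these. Each conjunct is needed — [−labial] alone would also admit /ʃ, ɾ, θ, ð, …/; [+nasal] alone would also admit /m/ — and no other single listed feature has exactly this extension, so two is the minimum.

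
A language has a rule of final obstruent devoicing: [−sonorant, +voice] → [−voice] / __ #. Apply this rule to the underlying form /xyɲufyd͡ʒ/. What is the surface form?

The only segment in the rule's environment that also matches [−sonorant, +voice] is /d͡ʒ/. Applying [−voice] turns the voiced postalveolar affricate into /t͡ʃ/ (voiceless postalveolar affricate), giving [xyɲufyt͡ʃ].

[xyɲufyt͡ʃ]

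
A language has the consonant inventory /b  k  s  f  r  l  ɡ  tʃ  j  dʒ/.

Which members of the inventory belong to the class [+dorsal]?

k, ɡ, j

The [+dorsal] segments here are /k, ɡ, j/; the remaining /b, s, f, r, l, tʃ, dʒ/ are [−dorsal].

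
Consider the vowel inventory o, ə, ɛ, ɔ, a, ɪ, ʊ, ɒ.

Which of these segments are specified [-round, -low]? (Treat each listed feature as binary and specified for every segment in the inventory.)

Eliminate segments failing any feature: /o, ɔ, ʊ, ɒ/ are [+round]; /a/ is [+low]. The remaining /ə, ɛ, ɪ/ satisfy [-round], [-low].

ə, ɛ, ɪ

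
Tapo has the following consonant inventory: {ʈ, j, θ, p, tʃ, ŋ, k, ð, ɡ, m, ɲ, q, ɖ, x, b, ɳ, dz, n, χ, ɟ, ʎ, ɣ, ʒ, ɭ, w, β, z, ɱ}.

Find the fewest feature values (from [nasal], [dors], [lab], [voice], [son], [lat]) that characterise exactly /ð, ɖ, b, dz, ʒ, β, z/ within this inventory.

Every target segment is [-sonorant], [+voice], [-dorsal]; each remaining inventory member fails at least one of these. Each conjunct is needed — [+voice, -dorsal] alone would also admit /m, ɳ, n, ɭ, …/; [-sonorant, -dorsal] alone would also admit /ʈ, θ, p, tʃ/; [-sonorant, +voice] alone would also admit /ɡ, ɟ, ɣ/ — and no other combination of two listed features has exactly this extension, so three is the minimum.

[-son, +voice, -dors]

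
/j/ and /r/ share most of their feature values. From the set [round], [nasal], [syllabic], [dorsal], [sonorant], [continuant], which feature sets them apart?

[dorsal]

/j/ (palatal glide) and /r/ (alveolar trill) agree on [−round], [−nasal], [−syllabic], [+sonorant], [+continuant]. They differ on [dorsal] (/j/ [+], /r/ [−]).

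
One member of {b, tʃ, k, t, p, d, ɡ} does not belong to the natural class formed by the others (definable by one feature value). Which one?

/b, p, k, d, ɡ, t/ are all [−delayed release], but /tʃ/ (voiceless postalveolar affricate) is [+delayed release]. No other single segment can be removed to leave a set sharing one feature value that the removed segment lacks, so /tʃ/ is the odd one out.

tʃ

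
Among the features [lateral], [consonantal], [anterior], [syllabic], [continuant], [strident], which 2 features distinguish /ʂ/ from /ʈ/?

[continuant], [strident]

The two segments share [-lateral], [+consonantal], [-anterior], [-syllabic]. The only features from the list on which they differ: /ʂ/ is [+continuant] while /ʈ/ is [-continuant]; /ʂ/ is [+strident] while /ʈ/ is [-strident].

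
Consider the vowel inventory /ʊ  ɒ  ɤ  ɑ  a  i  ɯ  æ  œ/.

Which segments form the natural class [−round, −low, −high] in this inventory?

ɤ

Eliminate segments failing any feature: /ʊ, ɒ, œ/ are [+round]; /ɑ, a, æ/ are [+low]; /i, ɯ/ are [+high]. The remaining /ɤ/ satisfy [−round], [−low], [−high].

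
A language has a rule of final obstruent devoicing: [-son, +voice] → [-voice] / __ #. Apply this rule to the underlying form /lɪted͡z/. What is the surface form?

[lɪtet͡s]

The only segment in the rule's environment that also matches [-son, +voice] is /d͡z/. Applying [-voice] turns the voiced alveolar affricate into /t͡s/ (voiceless alveolar affricate), giving [lɪtet͡s].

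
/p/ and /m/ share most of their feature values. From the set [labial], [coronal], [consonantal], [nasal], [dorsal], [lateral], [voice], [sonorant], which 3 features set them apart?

The two segments share [+labial], [-coronal], [+consonantal], [-dorsal], [-lateral]. The only features from the list on which they differ: /p/ is [-sonorant] while /m/ is [+sonorant]; /p/ is [-voice] while /m/ is [+voice]; /p/ is [-nasal] while /m/ is [+nasal].

[sonorant], [voice], [nasal]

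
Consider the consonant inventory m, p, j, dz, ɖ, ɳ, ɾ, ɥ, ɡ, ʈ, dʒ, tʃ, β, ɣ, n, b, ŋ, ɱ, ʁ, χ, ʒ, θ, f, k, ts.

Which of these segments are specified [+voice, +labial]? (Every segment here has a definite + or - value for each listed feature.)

Checking each segment against [+voice], [+labial]: /m/ (bilabial nasal), /ɥ/ (labial-palatal glide), /β/ (voiced bilabial fricative), /b/ (voiced bilabial stop), /ɱ/ (labiodental nasal) satisfy every feature; every other segment in the inventory fails at least one.

m, ɥ, β, b, ɱ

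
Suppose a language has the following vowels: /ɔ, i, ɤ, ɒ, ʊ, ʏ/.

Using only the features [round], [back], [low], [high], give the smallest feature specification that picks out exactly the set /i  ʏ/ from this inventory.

[-back]

Every target segment is [-back] and no other inventory member is, so one feature is enough.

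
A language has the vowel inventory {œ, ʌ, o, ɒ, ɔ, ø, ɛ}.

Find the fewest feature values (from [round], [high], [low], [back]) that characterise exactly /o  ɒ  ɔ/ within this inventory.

/o, ɒ, ɔ/ are all [+back], [+round], and no other segment in the inventory matches both values. Dropping any one of them over-generates: [+round] alone would also admit /œ, ø/; [+back] alone would also admit /ʌ/. No other single listed feature picks out exactly this set either, so fewer than two features will not do.

[+back, +round]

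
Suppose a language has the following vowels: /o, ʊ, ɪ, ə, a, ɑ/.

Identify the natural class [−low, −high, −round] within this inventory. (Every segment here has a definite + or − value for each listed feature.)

Among the inventory, the [−low] segments are /o, ʊ, ɪ, ə/.
Of those, [−high] gives /o, ə/.
Of those, [−round] leaves /ə/.

ə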